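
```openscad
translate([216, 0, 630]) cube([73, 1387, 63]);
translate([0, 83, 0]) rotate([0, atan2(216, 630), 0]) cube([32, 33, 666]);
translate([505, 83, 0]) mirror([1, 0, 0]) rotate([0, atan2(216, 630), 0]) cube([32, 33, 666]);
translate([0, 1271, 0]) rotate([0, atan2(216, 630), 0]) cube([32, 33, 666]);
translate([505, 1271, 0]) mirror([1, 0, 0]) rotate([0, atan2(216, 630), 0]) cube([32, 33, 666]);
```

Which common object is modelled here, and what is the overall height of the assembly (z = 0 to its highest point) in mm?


A sawhorse. The overall height is 693 mm.

A beam across two mirrored pairs of raked legs — a sawhorse. The beam's underside is at z = 630 (matching the legs' vertical rise in atan2(216, 630)) and the beam is 63 mm tall, so its top is at 630 + 63 = 693 mm. The raked legs top out at the beam's underside, so that is the highest point.


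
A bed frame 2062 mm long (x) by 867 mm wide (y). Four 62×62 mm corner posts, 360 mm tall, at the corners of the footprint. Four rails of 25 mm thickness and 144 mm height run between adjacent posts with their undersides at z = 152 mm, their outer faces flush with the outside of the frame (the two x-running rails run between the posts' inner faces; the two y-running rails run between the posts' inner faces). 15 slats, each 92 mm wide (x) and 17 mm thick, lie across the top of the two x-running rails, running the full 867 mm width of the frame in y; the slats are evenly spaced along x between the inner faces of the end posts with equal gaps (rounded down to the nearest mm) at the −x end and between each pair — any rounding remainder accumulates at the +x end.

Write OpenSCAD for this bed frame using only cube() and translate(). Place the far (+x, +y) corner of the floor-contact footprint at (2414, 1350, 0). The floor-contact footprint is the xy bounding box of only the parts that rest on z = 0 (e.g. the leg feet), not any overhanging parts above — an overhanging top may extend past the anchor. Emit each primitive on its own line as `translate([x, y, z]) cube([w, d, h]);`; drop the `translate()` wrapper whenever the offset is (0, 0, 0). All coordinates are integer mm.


translate([352, 483, 0]) cube([62, 62, 360]);
translate([352, 1288, 0]) cube([62, 62, 360]);
translate([2352, 483, 0]) cube([62, 62, 360]);
translate([2352, 1288, 0]) cube([62, 62, 360]);
translate([414, 483, 152]) cube([1938, 25, 144]);
translate([414, 1325, 152]) cube([1938, 25, 144]);
translate([352, 545, 152]) cube([25, 743, 144]);
translate([2389, 545, 152]) cube([25, 743, 144]);
translate([448, 483, 296]) cube([92, 867, 17]);
translate([574, 483, 296]) cube([92, 867, 17]);
translate([700, 483, 296]) cube([92, 867, 17]);
translate([826, 483, 296]) cube([92, 867, 17]);
translate([952, 483, 296]) cube([92, 867, 17]);
translate([1078, 483, 296]) cube([92, 867, 17]);
translate([1204, 483, 296]) cube([92, 867, 17]);
translate([1330, 483, 296]) cube([92, 867, 17]);
translate([1456, 483, 296]) cube([92, 867, 17]);
translate([1582, 483, 296]) cube([92, 867, 17]);
translate([1708, 483, 296]) cube([92, 867, 17]);
translate([1834, 483, 296]) cube([92, 867, 17]);
translate([1960, 483, 296]) cube([92, 867, 17]);
translate([2086, 483, 296]) cube([92, 867, 17]);
translate([2212, 483, 296]) cube([92, 867, 17]);


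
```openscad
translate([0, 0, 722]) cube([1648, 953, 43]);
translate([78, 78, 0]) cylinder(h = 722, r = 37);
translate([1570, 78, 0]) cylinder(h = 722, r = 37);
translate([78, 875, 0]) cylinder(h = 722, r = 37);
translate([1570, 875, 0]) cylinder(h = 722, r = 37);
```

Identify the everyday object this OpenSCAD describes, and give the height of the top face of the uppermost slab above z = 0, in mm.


A table. The table height is 765 mm.

A 1648×953×43 slab sits at z = 722 on four Ø74 mm round legs — a table. The top surface is at 722 + 43 = 765 mm.


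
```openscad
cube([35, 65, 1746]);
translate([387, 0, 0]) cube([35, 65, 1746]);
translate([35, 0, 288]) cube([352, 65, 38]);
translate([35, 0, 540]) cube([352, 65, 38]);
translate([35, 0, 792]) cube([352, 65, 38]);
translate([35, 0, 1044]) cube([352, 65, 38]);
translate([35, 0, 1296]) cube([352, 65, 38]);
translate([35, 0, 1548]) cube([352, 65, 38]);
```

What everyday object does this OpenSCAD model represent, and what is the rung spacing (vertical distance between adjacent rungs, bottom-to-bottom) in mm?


A ladder. The rung spacing is 252 mm.

Two tall 35×65 posts with 6 short bars between them — a ladder. Adjacent rungs sit at z = 288 and z = 540, so the spacing is 540 − 288 = 252 mm.


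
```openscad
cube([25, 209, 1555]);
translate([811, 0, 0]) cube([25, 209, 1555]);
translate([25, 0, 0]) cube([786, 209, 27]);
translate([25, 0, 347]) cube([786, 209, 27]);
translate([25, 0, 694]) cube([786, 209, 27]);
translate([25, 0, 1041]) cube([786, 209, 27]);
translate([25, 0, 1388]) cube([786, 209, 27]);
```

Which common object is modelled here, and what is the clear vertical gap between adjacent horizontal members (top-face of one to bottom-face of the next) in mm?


A bookshelf. The clear shelf gap is 320 mm.

Two tall side panels with 5 horizontal boards between them — a bookshelf. The first two shelf undersides are at z = 0 and z = 347; with shelf thickness 27, the clear gap is 347 − 0 − 27 = 320 mm.


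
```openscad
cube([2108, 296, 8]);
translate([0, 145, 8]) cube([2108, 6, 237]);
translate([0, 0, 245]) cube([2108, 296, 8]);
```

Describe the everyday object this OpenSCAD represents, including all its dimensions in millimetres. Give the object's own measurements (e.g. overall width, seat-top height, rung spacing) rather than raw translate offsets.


An I-beam lying along x, 2108 mm long. Overall section height 253 mm. Two flanges 296 mm wide (y) and 8 mm thick, one on the floor and one at the top; a web 6 mm thick runs between them, centred on the flange width.


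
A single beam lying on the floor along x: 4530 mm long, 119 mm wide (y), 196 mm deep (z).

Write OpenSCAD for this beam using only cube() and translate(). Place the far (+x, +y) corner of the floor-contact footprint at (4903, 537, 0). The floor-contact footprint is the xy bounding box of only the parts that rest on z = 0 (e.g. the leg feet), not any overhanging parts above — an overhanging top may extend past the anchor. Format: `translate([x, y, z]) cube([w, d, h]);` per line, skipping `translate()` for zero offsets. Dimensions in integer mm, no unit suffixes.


translate([373, 418, 0]) cube([4530, 119, 196]);


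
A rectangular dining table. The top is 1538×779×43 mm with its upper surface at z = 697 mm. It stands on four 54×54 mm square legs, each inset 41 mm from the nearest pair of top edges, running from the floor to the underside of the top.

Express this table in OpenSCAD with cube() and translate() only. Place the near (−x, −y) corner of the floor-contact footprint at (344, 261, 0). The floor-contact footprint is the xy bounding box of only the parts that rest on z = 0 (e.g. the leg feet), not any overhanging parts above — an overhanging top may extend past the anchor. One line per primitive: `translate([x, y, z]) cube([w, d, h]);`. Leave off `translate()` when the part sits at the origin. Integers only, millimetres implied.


translate([303, 220, 654]) cube([1538, 779, 43]);
translate([344, 261, 0]) cube([54, 54, 654]);
translate([1746, 261, 0]) cube([54, 54, 654]);
translate([344, 904, 0]) cube([54, 54, 654]);
translate([1746, 904, 0]) cube([54, 54, 654]);


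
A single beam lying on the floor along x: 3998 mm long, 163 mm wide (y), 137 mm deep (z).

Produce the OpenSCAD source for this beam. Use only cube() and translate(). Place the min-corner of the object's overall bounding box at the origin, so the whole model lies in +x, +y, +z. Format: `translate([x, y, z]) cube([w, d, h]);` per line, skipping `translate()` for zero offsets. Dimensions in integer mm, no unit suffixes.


cube([3998, 163, 137]);


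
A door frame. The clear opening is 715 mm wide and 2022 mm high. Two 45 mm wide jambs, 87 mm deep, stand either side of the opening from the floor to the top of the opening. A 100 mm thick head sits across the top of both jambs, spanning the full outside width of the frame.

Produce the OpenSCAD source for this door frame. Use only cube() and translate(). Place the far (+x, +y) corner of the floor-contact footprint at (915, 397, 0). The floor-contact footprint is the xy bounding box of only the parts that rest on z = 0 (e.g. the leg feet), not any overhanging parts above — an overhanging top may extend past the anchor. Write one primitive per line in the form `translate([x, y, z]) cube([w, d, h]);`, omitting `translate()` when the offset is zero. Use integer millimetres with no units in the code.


translate([110, 310, 0]) cube([45, 87, 2022]);
translate([870, 310, 0]) cube([45, 87, 2022]);
translate([110, 310, 2022]) cube([805, 87, 100]);


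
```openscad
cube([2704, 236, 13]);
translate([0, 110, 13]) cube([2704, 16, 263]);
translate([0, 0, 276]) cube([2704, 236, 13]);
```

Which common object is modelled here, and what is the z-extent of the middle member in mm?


An I-beam. The web height is 263 mm.

Two wide flanges with a thin centred web — an I-beam. Overall 289 mm minus two 13 mm flanges gives a web of 289 − 2·13 = 263 mm.


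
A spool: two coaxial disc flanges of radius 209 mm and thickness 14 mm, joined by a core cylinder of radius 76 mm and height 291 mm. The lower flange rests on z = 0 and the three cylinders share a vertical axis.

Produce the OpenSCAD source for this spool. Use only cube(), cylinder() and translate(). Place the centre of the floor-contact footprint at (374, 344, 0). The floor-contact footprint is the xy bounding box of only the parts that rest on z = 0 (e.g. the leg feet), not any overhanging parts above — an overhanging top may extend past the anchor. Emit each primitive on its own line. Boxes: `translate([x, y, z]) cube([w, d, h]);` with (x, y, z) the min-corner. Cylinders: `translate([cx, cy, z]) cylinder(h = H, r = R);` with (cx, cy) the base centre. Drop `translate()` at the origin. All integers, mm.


translate([374, 344, 0]) cylinder(h = 14, r = 209);
translate([374, 344, 14]) cylinder(h = 291, r = 76);
translate([374, 344, 305]) cylinder(h = 14, r = 209);


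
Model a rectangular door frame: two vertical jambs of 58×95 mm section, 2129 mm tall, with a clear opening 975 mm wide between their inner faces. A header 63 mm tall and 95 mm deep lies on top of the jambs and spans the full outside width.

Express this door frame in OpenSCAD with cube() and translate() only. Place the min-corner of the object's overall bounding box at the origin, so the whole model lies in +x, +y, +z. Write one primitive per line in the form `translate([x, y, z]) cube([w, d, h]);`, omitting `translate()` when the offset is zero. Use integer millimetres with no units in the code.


cube([58, 95, 2129]);
translate([1033, 0, 0]) cube([58, 95, 2129]);
translate([0, 0, 2129]) cube([1091, 95, 63]);


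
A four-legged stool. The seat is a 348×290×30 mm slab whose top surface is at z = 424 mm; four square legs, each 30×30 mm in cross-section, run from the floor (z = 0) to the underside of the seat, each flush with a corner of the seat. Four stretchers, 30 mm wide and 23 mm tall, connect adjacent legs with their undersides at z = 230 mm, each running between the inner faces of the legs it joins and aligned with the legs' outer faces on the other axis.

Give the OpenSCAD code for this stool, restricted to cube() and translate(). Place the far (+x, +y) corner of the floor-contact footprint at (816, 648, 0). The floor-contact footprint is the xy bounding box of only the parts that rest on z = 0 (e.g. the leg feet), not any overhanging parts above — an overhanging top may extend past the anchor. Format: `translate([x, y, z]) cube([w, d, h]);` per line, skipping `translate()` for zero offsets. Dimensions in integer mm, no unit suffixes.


translate([468, 358, 394]) cube([348, 290, 30]);
translate([468, 358, 0]) cube([30, 30, 394]);
translate([786, 358, 0]) cube([30, 30, 394]);
translate([468, 618, 0]) cube([30, 30, 394]);
translate([786, 618, 0]) cube([30, 30, 394]);
translate([498, 358, 230]) cube([288, 30, 23]);
translate([498, 618, 230]) cube([288, 30, 23]);
translate([468, 388, 230]) cube([30, 230, 23]);
translate([786, 388, 230]) cube([30, 230, 23]);


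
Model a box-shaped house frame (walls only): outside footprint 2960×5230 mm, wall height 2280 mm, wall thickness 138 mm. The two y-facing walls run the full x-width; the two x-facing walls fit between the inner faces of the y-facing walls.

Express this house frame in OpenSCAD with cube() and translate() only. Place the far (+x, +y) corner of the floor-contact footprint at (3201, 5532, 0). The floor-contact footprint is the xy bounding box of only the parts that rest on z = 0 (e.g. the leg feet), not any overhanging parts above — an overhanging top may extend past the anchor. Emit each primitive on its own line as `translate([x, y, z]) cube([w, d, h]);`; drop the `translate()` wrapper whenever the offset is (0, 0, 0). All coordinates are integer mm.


translate([241, 302, 0]) cube([2960, 138, 2280]);
translate([241, 5394, 0]) cube([2960, 138, 2280]);
translate([241, 440, 0]) cube([138, 4954, 2280]);
translate([3063, 440, 0]) cube([138, 4954, 2280]);


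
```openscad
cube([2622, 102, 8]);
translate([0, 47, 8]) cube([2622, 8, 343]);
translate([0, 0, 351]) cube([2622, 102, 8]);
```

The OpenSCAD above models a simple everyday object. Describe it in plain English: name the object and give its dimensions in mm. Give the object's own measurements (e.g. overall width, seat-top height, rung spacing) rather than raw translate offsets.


An I-beam lying along x, 2622 mm long. Overall section height 359 mm. Two flanges 102 mm wide (y) and 8 mm thick, one on the floor and one at the top; a web 8 mm thick runs between them, centred on the flange width.


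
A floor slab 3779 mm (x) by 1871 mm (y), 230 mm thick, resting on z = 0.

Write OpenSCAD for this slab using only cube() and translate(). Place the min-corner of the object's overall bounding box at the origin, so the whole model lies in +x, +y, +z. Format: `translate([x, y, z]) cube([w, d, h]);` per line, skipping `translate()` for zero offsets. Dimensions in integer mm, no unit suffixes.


cube([3779, 1871, 230]);


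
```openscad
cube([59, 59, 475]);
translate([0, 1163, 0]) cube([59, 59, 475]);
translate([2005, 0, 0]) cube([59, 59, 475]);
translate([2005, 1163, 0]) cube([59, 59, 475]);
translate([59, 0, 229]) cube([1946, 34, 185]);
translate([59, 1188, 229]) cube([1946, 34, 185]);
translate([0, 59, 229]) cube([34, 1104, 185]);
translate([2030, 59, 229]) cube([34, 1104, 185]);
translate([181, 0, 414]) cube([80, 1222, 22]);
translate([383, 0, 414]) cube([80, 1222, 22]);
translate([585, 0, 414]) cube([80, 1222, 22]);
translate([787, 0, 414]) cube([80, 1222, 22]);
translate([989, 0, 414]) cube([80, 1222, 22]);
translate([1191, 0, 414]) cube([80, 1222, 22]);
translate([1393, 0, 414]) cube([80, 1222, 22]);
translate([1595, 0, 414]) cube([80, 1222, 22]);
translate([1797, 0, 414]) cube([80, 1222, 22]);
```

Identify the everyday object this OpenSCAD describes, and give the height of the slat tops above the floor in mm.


A bed frame. The slat-top height is 436 mm.

Four posts, four rails, and a row of slats — a bed frame. Slats sit on the rails at z = 229 + 185 = 414; with slat thickness 22, the top is 436 mm.


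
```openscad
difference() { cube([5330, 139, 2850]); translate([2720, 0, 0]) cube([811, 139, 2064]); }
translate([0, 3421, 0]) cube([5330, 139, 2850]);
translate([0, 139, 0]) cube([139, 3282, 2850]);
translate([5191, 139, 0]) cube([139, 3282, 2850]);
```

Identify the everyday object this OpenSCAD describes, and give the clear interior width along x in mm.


A single room. The interior width is 5052 mm.

Four walls enclosing a rectangle with a door in the front wall — a room. Outside width 5330 minus two 139 mm walls gives 5052 mm.


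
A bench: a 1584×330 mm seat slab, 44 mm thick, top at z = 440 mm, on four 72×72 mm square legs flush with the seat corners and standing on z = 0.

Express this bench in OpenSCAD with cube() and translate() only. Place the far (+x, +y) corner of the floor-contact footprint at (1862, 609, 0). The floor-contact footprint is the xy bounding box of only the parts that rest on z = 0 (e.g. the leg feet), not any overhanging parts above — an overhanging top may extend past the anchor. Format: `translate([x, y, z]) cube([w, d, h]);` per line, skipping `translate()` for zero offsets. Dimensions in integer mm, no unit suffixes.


// leg_h = 440 − 44 = 396
translate([278, 279, 396]) cube([1584, 330, 44]);
translate([278, 279, 0]) cube([72, 72, 396]);
translate([278, 537, 0]) cube([72, 72, 396]);
translate([1790, 279, 0]) cube([72, 72, 396]);
translate([1790, 537, 0]) cube([72, 72, 396]);


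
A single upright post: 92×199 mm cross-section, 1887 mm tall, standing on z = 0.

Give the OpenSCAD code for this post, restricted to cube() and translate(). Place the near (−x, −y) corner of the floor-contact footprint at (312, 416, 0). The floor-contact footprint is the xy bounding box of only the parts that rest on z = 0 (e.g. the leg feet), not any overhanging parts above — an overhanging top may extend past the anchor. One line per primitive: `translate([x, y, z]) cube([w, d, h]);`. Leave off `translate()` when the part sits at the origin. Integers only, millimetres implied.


translate([312, 416, 0]) cube([92, 199, 1887]);


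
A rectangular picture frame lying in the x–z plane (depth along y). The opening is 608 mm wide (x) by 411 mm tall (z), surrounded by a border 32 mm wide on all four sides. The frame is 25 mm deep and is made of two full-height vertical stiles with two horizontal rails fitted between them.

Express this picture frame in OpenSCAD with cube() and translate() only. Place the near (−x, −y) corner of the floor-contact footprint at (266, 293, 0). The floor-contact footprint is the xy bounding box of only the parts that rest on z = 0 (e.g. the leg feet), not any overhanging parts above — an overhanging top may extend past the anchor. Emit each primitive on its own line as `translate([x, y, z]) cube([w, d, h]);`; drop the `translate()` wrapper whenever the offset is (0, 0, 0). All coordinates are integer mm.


translate([266, 293, 0]) cube([32, 25, 475]);
translate([906, 293, 0]) cube([32, 25, 475]);
translate([298, 293, 0]) cube([608, 25, 32]);
translate([298, 293, 443]) cube([608, 25, 32]);


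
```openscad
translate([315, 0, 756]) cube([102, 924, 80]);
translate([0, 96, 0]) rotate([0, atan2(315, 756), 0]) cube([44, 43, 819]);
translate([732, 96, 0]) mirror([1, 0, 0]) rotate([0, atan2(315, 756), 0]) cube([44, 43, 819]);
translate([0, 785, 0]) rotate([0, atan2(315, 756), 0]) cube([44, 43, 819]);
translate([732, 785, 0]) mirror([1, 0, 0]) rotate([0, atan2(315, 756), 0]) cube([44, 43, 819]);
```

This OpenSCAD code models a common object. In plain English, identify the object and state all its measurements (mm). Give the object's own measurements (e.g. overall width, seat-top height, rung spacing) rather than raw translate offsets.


A sawhorse. A 102×924×80 mm beam (x, y, z) sits on two A-frame leg pairs. Each pair is two raked legs of 44×43 mm section (43 mm along y) splaying symmetrically in x. Each leg rises 756 mm vertically over 315 mm of horizontal reach and is 819 mm long along its own axis. Every leg's outer bottom edge rests on the floor and its outer top edge meets a bottom edge of the beam — the left legs (tilting toward +x) meet the beam's −x bottom edge, the right legs (their mirror images, tilting toward −x) meet its +x bottom edge — so the leg tops tuck under the beam, the beam's underside is 756 mm above the floor, and the feet are 732 mm apart outside-to-outside with the beam centred between them. The two leg pairs are set in 96 mm from either end of the beam.


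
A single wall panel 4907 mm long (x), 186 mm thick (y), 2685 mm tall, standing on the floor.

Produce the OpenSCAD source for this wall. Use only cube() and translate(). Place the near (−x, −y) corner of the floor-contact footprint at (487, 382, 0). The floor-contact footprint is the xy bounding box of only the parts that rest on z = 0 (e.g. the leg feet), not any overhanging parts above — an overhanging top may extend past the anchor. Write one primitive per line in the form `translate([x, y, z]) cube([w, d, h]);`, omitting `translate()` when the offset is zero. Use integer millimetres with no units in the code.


translate([487, 382, 0]) cube([4907, 186, 2685]);


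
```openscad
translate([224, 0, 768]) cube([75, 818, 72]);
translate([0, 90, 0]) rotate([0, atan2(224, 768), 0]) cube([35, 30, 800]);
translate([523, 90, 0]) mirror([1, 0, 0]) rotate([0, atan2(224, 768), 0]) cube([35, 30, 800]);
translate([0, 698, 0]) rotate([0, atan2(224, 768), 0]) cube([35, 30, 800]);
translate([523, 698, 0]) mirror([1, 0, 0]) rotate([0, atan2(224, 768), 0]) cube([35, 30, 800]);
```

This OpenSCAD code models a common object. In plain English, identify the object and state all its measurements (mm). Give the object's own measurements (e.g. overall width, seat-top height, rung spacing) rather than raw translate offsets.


A sawhorse. A 75×818×72 mm beam (x, y, z) sits on two A-frame leg pairs. Each pair is two raked legs of 35×30 mm section (30 mm along y) splaying symmetrically in x. Each leg rises 768 mm vertically over 224 mm of horizontal reach and is 800 mm long along its own axis. Every leg's outer bottom edge rests on the floor and its outer top edge meets a bottom edge of the beam — the left legs (tilting toward +x) meet the beam's −x bottom edge, the right legs (their mirror images, tilting toward −x) meet its +x bottom edge — so the leg tops tuck under the beam, the beam's underside is 768 mm above the floor, and the feet are 523 mm apart outside-to-outside with the beam centred between them. The two leg pairs are set in 90 mm from either end of the beam.


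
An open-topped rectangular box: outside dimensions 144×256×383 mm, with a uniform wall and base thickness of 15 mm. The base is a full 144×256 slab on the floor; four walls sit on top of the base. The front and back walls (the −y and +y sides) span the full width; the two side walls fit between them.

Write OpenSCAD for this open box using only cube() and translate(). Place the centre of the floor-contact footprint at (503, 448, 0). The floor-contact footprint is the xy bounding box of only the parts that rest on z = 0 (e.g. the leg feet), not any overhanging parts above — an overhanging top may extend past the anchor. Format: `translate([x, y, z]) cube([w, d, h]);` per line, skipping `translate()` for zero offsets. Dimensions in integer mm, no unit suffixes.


translate([431, 320, 0]) cube([144, 256, 15]);
translate([431, 320, 15]) cube([144, 15, 368]);
translate([431, 561, 15]) cube([144, 15, 368]);
translate([431, 335, 15]) cube([15, 226, 368]);
translate([560, 335, 15]) cube([15, 226, 368]);


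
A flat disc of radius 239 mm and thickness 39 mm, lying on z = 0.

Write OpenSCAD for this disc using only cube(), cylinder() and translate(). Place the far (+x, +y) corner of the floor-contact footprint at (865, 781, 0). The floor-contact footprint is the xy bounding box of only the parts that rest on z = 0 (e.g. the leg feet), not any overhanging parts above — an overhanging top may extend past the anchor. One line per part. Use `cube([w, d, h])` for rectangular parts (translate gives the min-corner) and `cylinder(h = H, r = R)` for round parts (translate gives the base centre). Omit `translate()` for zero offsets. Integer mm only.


translate([626, 542, 0]) cylinder(h = 39, r = 239);


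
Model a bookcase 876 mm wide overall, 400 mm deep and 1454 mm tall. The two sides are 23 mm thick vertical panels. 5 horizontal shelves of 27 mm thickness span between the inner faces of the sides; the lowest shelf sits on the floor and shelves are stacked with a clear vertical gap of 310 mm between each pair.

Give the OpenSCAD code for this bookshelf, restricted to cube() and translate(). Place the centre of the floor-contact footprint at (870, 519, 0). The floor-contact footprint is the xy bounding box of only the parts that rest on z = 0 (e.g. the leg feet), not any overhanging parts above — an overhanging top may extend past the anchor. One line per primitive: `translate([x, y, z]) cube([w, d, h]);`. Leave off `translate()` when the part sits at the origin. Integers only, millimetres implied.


translate([432, 319, 0]) cube([23, 400, 1454]);
translate([1285, 319, 0]) cube([23, 400, 1454]);
translate([455, 319, 0]) cube([830, 400, 27]);
translate([455, 319, 337]) cube([830, 400, 27]);
translate([455, 319, 674]) cube([830, 400, 27]);
translate([455, 319, 1011]) cube([830, 400, 27]);
translate([455, 319, 1348]) cube([830, 400, 27]);


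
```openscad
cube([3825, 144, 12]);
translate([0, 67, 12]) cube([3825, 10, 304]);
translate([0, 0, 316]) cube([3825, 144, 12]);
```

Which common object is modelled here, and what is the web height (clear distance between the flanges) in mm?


An I-beam. The web height is 304 mm.

Two wide flanges with a thin centred web — an I-beam. Overall 328 mm minus two 12 mm flanges gives a web of 328 − 2·12 = 304 mm.


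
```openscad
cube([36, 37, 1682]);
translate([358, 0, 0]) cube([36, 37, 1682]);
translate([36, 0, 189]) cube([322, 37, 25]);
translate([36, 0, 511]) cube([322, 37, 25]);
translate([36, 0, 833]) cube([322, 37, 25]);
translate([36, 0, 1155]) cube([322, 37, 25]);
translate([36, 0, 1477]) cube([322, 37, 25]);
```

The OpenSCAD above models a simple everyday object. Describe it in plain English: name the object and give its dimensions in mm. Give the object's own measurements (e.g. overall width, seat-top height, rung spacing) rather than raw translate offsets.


A straight ladder. Two 36×37 mm vertical rails, 1682 mm tall, stand 394 mm apart (outside-to-outside) with their front faces coplanar on the −y side. 5 rungs, each 37 mm deep and 25 mm tall, span between the inner faces of the rails, front faces flush with the rails. The lowest rung's underside is at z = 189 mm and rungs are spaced 322 mm apart (underside to underside).


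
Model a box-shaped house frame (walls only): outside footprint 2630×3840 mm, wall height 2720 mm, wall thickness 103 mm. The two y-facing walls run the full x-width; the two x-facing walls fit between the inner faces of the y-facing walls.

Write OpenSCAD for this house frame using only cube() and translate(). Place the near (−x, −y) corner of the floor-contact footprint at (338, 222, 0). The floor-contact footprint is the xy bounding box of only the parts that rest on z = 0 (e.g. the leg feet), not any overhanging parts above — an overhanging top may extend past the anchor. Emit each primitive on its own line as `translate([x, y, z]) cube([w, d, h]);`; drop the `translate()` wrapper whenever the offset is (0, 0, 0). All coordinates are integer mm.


translate([338, 222, 0]) cube([2630, 103, 2720]);
translate([338, 3959, 0]) cube([2630, 103, 2720]);
translate([338, 325, 0]) cube([103, 3634, 2720]);
translate([2865, 325, 0]) cube([103, 3634, 2720]);


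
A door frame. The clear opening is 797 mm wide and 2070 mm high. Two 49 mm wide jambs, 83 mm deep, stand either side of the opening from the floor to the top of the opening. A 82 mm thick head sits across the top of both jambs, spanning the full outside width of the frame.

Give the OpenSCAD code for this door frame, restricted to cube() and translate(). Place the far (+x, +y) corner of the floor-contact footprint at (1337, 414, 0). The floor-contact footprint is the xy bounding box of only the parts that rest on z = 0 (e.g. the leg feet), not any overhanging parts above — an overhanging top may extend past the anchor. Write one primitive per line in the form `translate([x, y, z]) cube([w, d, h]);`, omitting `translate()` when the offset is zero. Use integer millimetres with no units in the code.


translate([442, 331, 0]) cube([49, 83, 2070]);
translate([1288, 331, 0]) cube([49, 83, 2070]);
translate([442, 331, 2070]) cube([895, 83, 82]);


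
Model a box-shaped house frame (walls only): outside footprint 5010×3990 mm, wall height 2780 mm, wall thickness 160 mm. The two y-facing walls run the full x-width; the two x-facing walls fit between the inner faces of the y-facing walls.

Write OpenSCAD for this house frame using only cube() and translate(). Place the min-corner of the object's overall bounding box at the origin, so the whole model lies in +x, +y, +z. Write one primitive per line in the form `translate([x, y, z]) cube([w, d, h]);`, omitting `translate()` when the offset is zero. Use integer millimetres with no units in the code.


cube([5010, 160, 2780]);
translate([0, 3830, 0]) cube([5010, 160, 2780]);
translate([0, 160, 0]) cube([160, 3670, 2780]);
translate([4850, 160, 0]) cube([160, 3670, 2780]);


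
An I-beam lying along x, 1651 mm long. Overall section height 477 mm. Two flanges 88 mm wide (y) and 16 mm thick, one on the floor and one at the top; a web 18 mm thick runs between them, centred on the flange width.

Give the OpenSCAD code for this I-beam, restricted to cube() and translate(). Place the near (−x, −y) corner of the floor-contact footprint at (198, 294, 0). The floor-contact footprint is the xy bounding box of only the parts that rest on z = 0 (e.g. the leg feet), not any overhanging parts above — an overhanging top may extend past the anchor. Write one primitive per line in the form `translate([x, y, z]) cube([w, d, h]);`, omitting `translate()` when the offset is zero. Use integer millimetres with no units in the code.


translate([198, 294, 0]) cube([1651, 88, 16]);
translate([198, 329, 16]) cube([1651, 18, 445]);
translate([198, 294, 461]) cube([1651, 88, 16]);


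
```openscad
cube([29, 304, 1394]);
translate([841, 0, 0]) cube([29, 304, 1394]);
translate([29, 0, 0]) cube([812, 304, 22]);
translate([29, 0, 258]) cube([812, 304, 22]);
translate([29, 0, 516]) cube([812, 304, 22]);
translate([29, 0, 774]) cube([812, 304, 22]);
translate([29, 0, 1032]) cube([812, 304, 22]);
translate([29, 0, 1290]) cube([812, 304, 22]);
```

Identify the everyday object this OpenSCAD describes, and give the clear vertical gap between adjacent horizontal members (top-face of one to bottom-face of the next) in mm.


A bookshelf. The clear shelf gap is 236 mm.

Two tall side panels with 6 horizontal boards between them — a bookshelf. The first two shelf undersides are at z = 0 and z = 258; with shelf thickness 22, the clear gap is 258 − 0 − 22 = 236 mm.


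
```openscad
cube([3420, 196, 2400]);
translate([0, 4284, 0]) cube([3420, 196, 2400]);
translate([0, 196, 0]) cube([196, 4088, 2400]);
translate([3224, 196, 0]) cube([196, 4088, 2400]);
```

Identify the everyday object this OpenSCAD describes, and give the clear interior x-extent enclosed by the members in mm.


A house (or room) frame. The interior width is 3028 mm.

Four 2400 mm walls enclosing a rectangle with no floor or roof — a room or house frame. Outside width is 3420 mm and wall thickness is 196 mm, so the interior width is 3420 − 2 × 196 = 3028 mm.


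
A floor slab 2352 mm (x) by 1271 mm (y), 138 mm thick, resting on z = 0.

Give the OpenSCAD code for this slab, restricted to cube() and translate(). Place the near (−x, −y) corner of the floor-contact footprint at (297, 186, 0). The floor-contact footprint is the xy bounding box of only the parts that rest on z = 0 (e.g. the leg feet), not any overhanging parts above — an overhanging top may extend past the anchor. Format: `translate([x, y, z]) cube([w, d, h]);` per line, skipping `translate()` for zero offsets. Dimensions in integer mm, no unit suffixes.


translate([297, 186, 0]) cube([2352, 1271, 138]);


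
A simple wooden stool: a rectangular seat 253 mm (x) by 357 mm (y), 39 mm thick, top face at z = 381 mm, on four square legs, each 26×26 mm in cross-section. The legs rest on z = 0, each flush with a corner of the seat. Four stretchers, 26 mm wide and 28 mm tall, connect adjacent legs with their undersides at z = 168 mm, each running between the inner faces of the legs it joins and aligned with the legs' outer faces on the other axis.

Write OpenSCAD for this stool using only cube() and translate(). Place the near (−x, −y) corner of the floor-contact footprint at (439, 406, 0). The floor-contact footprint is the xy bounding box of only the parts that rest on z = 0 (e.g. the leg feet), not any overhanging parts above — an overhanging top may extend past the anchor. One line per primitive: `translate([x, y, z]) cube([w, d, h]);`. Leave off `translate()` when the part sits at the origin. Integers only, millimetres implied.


translate([439, 406, 342]) cube([253, 357, 39]);
translate([439, 406, 0]) cube([26, 26, 342]);
translate([666, 406, 0]) cube([26, 26, 342]);
translate([439, 737, 0]) cube([26, 26, 342]);
translate([666, 737, 0]) cube([26, 26, 342]);
translate([465, 406, 168]) cube([201, 26, 28]);
translate([465, 737, 168]) cube([201, 26, 28]);
translate([439, 432, 168]) cube([26, 305, 28]);
translate([666, 432, 168]) cube([26, 305, 28]);


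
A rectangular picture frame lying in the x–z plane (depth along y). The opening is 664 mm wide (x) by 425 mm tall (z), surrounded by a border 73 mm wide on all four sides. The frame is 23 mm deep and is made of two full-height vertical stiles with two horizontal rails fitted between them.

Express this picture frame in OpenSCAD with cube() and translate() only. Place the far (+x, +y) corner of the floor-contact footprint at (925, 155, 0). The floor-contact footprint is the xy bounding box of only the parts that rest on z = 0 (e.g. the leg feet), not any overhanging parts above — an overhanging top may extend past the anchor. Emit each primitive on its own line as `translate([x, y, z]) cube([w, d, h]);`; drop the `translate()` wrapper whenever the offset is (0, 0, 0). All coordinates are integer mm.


translate([115, 132, 0]) cube([73, 23, 571]);
translate([852, 132, 0]) cube([73, 23, 571]);
translate([188, 132, 0]) cube([664, 23, 73]);
translate([188, 132, 498]) cube([664, 23, 73]);


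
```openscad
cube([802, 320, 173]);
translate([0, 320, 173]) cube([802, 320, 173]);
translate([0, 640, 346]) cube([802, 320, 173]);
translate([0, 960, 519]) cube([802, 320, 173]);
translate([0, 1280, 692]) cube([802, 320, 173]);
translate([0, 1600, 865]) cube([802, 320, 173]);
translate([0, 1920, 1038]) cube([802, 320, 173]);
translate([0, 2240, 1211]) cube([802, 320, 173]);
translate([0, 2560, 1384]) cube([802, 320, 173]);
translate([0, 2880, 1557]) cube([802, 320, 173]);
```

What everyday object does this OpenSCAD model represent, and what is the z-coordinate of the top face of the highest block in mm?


A staircase. The total rise is 1730 mm.

10 identical blocks, each offset up and back from the previous — a staircase. Each step is 173 mm tall and there are 10 of them, so the total rise is 10 × 173 = 1730 mm.


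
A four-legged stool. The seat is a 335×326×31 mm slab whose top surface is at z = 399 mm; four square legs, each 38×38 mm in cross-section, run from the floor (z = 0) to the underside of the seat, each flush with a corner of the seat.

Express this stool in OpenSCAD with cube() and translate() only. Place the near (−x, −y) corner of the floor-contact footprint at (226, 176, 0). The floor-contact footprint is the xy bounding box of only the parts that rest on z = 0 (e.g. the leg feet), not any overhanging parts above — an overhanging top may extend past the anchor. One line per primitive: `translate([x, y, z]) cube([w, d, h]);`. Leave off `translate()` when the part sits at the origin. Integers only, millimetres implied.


translate([226, 176, 368]) cube([335, 326, 31]);
translate([226, 176, 0]) cube([38, 38, 368]);
translate([523, 176, 0]) cube([38, 38, 368]);
translate([226, 464, 0]) cube([38, 38, 368]);
translate([523, 464, 0]) cube([38, 38, 368]);


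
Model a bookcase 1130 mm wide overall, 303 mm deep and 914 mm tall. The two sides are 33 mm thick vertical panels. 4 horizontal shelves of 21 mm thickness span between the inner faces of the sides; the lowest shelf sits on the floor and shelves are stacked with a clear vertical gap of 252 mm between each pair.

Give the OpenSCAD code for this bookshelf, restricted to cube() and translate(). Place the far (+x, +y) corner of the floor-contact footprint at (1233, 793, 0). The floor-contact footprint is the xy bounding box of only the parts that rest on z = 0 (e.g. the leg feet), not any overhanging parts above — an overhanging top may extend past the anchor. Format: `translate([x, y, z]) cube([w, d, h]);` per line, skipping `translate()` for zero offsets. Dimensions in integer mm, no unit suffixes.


translate([103, 490, 0]) cube([33, 303, 914]);
translate([1200, 490, 0]) cube([33, 303, 914]);
translate([136, 490, 0]) cube([1064, 303, 21]);
translate([136, 490, 273]) cube([1064, 303, 21]);
translate([136, 490, 546]) cube([1064, 303, 21]);
translate([136, 490, 819]) cube([1064, 303, 21]);


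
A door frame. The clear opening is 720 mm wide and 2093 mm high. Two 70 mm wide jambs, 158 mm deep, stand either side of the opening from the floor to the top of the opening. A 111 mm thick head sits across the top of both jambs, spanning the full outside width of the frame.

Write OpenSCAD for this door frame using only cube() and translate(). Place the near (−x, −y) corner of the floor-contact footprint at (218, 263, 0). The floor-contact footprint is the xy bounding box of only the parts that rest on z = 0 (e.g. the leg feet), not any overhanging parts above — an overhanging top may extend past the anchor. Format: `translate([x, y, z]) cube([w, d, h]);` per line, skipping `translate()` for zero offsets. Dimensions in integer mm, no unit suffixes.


translate([218, 263, 0]) cube([70, 158, 2093]);
translate([1008, 263, 0]) cube([70, 158, 2093]);
translate([218, 263, 2093]) cube([860, 158, 111]);


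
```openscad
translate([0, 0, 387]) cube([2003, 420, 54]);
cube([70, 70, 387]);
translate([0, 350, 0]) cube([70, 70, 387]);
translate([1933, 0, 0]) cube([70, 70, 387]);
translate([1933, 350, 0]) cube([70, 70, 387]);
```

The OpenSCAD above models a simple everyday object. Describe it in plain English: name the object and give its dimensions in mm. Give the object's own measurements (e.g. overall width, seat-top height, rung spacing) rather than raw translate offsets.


A bench: a 2003×420 mm seat slab, 54 mm thick, top at z = 441 mm, on four 70×70 mm square legs flush with the seat corners and standing on z = 0.


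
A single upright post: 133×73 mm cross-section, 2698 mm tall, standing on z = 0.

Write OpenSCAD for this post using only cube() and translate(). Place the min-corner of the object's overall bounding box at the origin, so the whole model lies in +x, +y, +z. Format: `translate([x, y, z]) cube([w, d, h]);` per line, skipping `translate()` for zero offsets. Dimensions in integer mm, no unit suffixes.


cube([133, 73, 2698]);


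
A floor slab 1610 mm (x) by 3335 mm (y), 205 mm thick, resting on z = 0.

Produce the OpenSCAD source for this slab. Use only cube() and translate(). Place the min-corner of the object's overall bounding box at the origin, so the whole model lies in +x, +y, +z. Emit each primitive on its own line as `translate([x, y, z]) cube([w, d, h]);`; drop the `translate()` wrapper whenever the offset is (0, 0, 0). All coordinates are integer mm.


cube([1610, 3335, 205]);


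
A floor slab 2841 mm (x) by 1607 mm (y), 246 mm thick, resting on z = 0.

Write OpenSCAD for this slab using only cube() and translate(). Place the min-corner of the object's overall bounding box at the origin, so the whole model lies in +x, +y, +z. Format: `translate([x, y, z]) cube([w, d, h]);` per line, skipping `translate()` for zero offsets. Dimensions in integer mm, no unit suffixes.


cube([2841, 1607, 246]);


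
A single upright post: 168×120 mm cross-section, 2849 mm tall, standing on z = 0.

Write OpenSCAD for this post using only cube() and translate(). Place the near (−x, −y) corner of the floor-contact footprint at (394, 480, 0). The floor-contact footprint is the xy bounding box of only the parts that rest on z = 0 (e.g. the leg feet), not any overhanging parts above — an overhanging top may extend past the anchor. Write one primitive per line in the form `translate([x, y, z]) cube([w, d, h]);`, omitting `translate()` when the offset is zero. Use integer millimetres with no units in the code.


translate([394, 480, 0]) cube([168, 120, 2849]);
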